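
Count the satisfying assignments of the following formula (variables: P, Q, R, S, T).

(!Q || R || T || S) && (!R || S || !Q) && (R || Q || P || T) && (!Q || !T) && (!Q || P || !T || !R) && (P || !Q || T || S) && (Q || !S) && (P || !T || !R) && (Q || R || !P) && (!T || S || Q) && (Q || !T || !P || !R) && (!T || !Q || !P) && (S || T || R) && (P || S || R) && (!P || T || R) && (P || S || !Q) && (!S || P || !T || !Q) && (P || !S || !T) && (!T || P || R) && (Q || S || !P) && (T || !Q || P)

2

There are 2^5 = 32 truth assignments over (P, Q, R, S, T).
Split on Q. With Q = true, the clauses containing Q are satisfied and !Q drops from the rest; 1 of the 2^4 = 16 assignments to the other variables satisfy what remains.
With Q = false, by the same count on the reduced clause set, 1 assignment works.
(One model: P=F, Q=F, R=T, S=F, T=F.)
Total: 1 + 1 = 2.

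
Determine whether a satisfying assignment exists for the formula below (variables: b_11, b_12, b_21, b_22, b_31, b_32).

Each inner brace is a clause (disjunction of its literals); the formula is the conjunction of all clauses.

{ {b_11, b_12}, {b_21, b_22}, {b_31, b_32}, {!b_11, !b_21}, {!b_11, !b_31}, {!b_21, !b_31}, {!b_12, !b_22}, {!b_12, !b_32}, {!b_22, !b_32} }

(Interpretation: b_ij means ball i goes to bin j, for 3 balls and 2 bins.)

No

Suppose b_11 = true.
From the singleton clause (!b_21), b_21 = false.
From the singleton clause (b_22), b_22 = true.
From the singleton clause (!b_31), b_31 = false.
From the singleton clause (b_32), b_32 = true.
That conflicts with the unit clause (!b_32).
Undo b_11 and try b_11 = false.
From the singleton clause (b_12), b_12 = true.
From the singleton clause (!b_22), b_22 = false.
From the singleton clause (b_21), b_21 = true.
From the singleton clause (!b_31), b_31 = false.
From the singleton clause (b_32), b_32 = true.
That conflicts with the unit clause (!b_32).
Neither b_11 = true nor b_11 = false works.
No assignment satisfies every clause.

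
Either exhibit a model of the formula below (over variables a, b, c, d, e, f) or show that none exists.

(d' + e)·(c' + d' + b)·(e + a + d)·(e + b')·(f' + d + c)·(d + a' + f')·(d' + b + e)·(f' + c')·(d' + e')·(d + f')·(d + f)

UNSATISFIABLE

Case d = 0:
From the singleton clause (f'), f = 0.
But (f) is also a unit clause — contradiction.
Undo d and try d = 1.
From the singleton clause (e), e = 1.
But (e') is also a unit clause — contradiction.
Either choice for d ends in contradiction.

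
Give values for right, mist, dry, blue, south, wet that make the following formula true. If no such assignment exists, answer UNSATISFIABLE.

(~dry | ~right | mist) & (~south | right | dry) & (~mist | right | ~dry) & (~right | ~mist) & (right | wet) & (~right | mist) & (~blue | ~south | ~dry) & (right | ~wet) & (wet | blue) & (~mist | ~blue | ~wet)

Suppose right = 0.
Unit clause (wet) forces wet = 1.
But (~wet) is also a unit clause — contradiction.
So right must be the other value — set right = 1.
Unit clause (~mist) forces mist = 0.
But (mist) is also a unit clause — contradiction.
Neither right = 1 nor right = 0 works.

UNSATISFIABLE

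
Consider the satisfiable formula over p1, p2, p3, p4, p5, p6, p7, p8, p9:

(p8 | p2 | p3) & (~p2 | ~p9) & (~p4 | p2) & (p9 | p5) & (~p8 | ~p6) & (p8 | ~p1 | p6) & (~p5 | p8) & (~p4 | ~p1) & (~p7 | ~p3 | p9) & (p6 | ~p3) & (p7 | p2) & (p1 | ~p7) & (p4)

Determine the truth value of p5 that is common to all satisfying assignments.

True

Suppose p5 = 0.
(p9) alone gives p9 = 1.
(~p2) alone gives p2 = 0.
(~p4) alone gives p4 = 0.
Now (p4) is unsatisfied and unit — conflict.
So every satisfying assignment has p5 = True.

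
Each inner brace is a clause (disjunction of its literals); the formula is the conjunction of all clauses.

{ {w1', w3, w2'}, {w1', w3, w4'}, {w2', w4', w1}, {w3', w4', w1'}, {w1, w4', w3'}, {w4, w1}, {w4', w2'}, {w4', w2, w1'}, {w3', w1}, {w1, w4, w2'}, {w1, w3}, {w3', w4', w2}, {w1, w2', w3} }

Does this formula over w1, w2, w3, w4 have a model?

Branch on w4: set w4 = 0.
From the singleton clause (w1), w1 = 1.
Branch on w3: set w3 = 1.
Every clause is now satisfied; w2 is unconstrained.
A satisfying assignment: w1 ↦ 1; w2 ↦ 1; w3 ↦ 1; w4 ↦ 0.

Yes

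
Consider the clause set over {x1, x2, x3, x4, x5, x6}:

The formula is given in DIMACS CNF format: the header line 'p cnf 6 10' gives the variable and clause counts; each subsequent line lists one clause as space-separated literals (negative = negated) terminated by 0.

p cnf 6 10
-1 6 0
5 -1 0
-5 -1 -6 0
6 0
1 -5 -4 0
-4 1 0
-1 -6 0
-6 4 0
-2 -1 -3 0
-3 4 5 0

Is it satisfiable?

(x6) alone gives x6 = True.
(¬x1) alone gives x1 = False.
(¬x4) alone gives x4 = False.
Now (x4) is unsatisfied and unit — conflict.
No assignment satisfies every clause.

Unsatisfiable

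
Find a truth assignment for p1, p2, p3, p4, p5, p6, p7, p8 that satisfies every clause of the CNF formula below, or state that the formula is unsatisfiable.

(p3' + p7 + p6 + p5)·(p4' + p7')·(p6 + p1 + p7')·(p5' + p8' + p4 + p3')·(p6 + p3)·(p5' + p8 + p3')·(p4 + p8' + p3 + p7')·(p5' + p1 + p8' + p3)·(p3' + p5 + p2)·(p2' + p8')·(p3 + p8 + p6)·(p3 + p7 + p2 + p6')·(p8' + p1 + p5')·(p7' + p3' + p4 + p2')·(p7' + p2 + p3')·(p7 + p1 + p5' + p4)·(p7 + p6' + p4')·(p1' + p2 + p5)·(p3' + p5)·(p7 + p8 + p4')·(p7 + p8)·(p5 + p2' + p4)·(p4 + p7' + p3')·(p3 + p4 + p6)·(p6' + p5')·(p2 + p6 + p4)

Case p4 = 1:
Unit clause (p7') forces p7 = 0.
Unit clause (p6') forces p6 = 0.
Unit clause (p3) forces p3 = 1.
Unit clause (p5) forces p5 = 1.
Unit clause (p8) forces p8 = 1.
Unit clause (p2') forces p2 = 0.
Unit clause (p1) forces p1 = 1.
This assignment satisfies each clause.

p1 ↦ 1,  p2 ↦ 0,  p3 ↦ 1,  p4 ↦ 1,  p5 ↦ 1,  p6 ↦ 0,  p7 ↦ 0,  p8 ↦ 1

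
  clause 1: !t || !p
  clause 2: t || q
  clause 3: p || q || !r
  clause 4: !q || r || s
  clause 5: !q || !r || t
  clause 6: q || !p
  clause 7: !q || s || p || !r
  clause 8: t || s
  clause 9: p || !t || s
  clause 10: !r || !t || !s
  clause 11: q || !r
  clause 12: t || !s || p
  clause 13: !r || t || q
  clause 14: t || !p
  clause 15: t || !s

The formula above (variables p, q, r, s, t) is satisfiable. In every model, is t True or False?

True

Suppose t = false.
Unit clause (q) forces q = true.
Unit clause (!r) forces r = false.
Unit clause (s) forces s = true.
Now (!s) is unsatisfied and unit — conflict.
So every satisfying assignment has t = True.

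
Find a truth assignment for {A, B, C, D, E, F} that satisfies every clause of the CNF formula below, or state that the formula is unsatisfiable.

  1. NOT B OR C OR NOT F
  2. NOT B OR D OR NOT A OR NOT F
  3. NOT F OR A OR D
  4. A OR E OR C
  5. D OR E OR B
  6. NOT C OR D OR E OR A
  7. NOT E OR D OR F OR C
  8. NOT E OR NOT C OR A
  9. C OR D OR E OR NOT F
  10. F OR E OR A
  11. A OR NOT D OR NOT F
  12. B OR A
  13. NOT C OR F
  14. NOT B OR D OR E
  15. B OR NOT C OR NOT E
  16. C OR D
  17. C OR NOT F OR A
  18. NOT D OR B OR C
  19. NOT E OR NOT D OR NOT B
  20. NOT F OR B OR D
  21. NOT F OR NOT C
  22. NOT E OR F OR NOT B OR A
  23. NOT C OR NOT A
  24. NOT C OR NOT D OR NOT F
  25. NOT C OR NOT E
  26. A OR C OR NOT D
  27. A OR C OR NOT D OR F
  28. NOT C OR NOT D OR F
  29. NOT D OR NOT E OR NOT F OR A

Branch on B: set B = true.
Branch on C: set C = false.
(NOT F) alone gives F = false.
(D) alone gives D = true.
(NOT E) alone gives E = false.
(A) alone gives A = true.
This assignment satisfies each clause.

A: true, B: true, C: false, D: true, E: false, F: false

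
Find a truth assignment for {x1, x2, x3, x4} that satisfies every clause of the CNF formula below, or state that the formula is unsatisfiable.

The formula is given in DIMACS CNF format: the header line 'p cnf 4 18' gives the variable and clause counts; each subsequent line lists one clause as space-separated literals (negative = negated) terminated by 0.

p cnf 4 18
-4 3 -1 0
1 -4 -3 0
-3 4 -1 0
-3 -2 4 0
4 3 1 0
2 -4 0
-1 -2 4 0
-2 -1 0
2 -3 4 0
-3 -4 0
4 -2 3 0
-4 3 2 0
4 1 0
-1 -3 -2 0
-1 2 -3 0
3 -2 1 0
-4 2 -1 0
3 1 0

Branch on x2: set x2 = False.
(¬x4) alone gives x4 = False.
(¬x3) alone gives x3 = False.
(x1) alone gives x1 = True.
This assignment satisfies each clause.

x1 ↦ True, x2 ↦ False, x3 ↦ False, x4 ↦ False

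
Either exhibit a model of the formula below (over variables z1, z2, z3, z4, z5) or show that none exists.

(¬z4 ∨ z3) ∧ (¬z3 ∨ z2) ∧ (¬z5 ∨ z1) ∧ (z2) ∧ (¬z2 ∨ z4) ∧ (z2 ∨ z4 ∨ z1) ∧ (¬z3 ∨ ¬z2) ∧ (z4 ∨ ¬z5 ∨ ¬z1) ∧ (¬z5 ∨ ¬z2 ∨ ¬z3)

From the singleton clause (z2), z2 = True.
From the singleton clause (z4), z4 = True.
From the singleton clause (z3), z3 = True.
Now (¬z3) is unsatisfied and unit — conflict.

UNSATISFIABLE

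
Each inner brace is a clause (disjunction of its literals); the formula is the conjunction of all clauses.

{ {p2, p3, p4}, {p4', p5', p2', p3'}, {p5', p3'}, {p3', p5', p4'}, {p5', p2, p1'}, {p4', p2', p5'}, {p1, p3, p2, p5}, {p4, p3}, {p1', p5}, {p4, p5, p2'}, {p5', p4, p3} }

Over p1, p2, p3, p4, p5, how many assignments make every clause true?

There are 2^5 = 32 truth assignments over (p1, p2, p3, p4, p5).
Split on p3. With p3 = 1, the clauses containing p3 are satisfied and p3' drops from the rest; 3 of the 2^4 = 16 assignments to the other variables satisfy what remains.
With p3 = 0, by the same count on the reduced clause set, 2 assignments work.
Total: 3 + 2 = 5.

5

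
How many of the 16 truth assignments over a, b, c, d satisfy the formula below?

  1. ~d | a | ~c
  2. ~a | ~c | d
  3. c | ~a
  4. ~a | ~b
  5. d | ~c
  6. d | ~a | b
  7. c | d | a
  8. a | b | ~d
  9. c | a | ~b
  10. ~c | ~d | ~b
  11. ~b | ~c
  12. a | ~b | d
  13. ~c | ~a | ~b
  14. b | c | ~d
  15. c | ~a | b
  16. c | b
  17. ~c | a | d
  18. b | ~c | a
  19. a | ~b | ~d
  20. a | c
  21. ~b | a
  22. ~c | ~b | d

There are 2^4 = 16 truth assignments over (a, b, c, d).
Check each against the 22 clauses (columns in the order a, b, c, d):
  F F F F  ✗ fails (c | d | a)
  F F F T  ✗ fails (a | b | ~d)
  F F T F  ✗ fails (d | ~c)
  F F T T  ✗ fails (~d | a | ~c)
  F T F F  ✗ fails (c | d | a)
  F T F T  ✗ fails (c | a | ~b)
  F T T F  ✗ fails (d | ~c)
  F T T T  ✗ fails (~d | a | ~c)
  T F F F  ✗ fails (c | ~a)
  T F F T  ✗ fails (c | ~a)
  T F T F  ✗ fails (~a | ~c | d)
  T F T T  ✓ satisfies all
  T T F F  ✗ fails (c | ~a)
  T T F T  ✗ fails (c | ~a)
  T T T F  ✗ fails (~a | ~c | d)
  T T T T  ✗ fails (~a | ~b)
1 of the 16 rows is a model.

1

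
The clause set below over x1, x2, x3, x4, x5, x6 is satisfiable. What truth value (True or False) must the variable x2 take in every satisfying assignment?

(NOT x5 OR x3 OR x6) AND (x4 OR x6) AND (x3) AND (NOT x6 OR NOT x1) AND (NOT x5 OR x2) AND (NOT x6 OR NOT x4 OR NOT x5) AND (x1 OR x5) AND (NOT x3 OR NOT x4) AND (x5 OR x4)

Suppose x2 = false.
From the singleton clause (x3), x3 = true.
From the singleton clause (NOT x5), x5 = false.
From the singleton clause (x1), x1 = true.
From the singleton clause (NOT x6), x6 = false.
From the singleton clause (x4), x4 = true.
Now (NOT x4) is unsatisfied and unit — conflict.
So every satisfying assignment has x2 = True.

True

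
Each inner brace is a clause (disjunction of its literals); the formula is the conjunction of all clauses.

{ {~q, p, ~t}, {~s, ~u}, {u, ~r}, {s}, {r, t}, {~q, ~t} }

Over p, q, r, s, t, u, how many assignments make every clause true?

There are 2^6 = 64 truth assignments over (p, q, r, s, t, u).
Split on s. With s = 1, the clauses containing s are satisfied and ~s drops from the rest; 2 of the 2^5 = 32 assignments to the other variables satisfy what remains.
With s = 0, by the same count on the reduced clause set, 0 assignments work.
(One model: p=F, q=F, r=F, s=T, t=T, u=F.)
Total: 2 + 0 = 2.

2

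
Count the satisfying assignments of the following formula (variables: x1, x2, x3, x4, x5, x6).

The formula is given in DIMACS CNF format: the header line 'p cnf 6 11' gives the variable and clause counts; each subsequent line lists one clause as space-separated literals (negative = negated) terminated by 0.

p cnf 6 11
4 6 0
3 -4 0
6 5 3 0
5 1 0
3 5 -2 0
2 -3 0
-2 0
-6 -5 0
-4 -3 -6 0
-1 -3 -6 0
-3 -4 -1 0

1

There are 2^6 = 64 truth assignments over (x1, x2, x3, x4, x5, x6).
Split on x4. With x4 = True, the clauses containing x4 are satisfied and ¬x4 drops from the rest; 0 of the 2^5 = 32 assignments to the other variables satisfy what remains.
With x4 = False, by the same count on the reduced clause set, 1 assignment works.
(One model: x1=T, x2=F, x3=F, x4=F, x5=F, x6=T.)
Total: 0 + 1 = 1.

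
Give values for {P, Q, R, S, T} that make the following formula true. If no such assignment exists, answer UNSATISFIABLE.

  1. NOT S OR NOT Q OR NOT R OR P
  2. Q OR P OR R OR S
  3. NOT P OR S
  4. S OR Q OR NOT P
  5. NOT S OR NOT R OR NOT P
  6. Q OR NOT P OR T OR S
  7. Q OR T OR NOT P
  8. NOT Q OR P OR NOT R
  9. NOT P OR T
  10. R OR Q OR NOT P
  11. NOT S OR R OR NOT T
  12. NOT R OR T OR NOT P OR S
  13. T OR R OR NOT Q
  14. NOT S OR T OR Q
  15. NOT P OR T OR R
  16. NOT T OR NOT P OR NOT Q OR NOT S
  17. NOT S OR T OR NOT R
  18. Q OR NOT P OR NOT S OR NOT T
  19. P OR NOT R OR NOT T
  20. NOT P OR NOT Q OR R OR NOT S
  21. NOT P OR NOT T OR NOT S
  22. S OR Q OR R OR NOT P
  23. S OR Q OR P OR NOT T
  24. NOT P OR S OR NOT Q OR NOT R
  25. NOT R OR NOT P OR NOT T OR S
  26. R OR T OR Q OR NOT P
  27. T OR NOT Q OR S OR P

Try P = false.
Try Q = false.
Try R = true.
From the singleton clause (NOT T), T = false.
From the singleton clause (NOT S), S = false.
Every clause now holds.

P ↦ false,  Q ↦ false,  R ↦ true,  S ↦ false,  T ↦ false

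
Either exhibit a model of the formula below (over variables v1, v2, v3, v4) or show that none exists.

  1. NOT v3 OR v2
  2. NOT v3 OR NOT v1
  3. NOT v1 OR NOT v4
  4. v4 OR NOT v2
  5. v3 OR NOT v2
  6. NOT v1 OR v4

v1 ↦ false; v2 ↦ false; v3 ↦ false; v4 ↦ true

Branch on v3: set v3 = false.
From the singleton clause (NOT v2), v2 = false.
Branch on v1: set v1 = false.
Every clause is now satisfied; v4 is unconstrained.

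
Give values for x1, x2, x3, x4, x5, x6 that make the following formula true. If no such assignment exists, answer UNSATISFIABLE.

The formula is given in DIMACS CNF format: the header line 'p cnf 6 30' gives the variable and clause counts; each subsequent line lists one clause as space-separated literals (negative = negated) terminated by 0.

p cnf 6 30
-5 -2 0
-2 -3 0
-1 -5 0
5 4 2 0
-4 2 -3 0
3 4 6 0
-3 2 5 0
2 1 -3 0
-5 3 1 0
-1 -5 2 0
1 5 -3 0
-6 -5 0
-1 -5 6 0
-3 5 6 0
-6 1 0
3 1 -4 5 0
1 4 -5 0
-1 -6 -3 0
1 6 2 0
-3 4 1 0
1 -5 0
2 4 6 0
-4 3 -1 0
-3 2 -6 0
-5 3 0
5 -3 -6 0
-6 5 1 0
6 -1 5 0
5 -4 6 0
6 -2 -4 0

x1=True,  x2=True,  x3=False,  x4=False,  x5=False,  x6=True

Case x5 = False:
Case x2 = True:
(¬x3) alone gives x3 = False.
Case x4 = False:
(x6) alone gives x6 = True.
(x1) alone gives x1 = True.
Every clause now holds.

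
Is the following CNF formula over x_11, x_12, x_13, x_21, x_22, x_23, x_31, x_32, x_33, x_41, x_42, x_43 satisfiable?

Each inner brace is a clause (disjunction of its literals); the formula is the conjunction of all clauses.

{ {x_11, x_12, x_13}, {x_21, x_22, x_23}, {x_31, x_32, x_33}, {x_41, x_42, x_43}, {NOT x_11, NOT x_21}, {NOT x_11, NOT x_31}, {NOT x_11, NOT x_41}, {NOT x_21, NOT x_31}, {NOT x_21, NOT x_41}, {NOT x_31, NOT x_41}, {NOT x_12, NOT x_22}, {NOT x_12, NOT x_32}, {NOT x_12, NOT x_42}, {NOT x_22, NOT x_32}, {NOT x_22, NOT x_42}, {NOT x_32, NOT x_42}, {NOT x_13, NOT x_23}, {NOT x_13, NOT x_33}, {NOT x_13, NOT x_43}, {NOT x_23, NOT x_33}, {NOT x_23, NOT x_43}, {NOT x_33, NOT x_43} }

No, unsatisfiable

Branch on x_11: set x_11 = false.
Branch on x_12: set x_12 = true.
The clause (NOT x_22) is unit, so x_22 = false.
The clause (NOT x_32) is unit, so x_32 = false.
The clause (NOT x_42) is unit, so x_42 = false.
Branch on x_21: set x_21 = true.
The clause (NOT x_31) is unit, so x_31 = false.
The clause (x_33) is unit, so x_33 = true.
The clause (NOT x_41) is unit, so x_41 = false.
The clause (x_43) is unit, so x_43 = true.
That conflicts with the unit clause (NOT x_43).
That branch fails; take x_21 = false instead.
The clause (x_23) is unit, so x_23 = true.
The clause (NOT x_13) is unit, so x_13 = false.
The clause (NOT x_33) is unit, so x_33 = false.
The clause (x_31) is unit, so x_31 = true.
The clause (NOT x_41) is unit, so x_41 = false.
The clause (x_43) is unit, so x_43 = true.
That conflicts with the unit clause (NOT x_43).
Both values of x_21 lead to a conflict.
That branch fails; take x_12 = false instead.
The clause (x_13) is unit, so x_13 = true.
The clause (NOT x_23) is unit, so x_23 = false.
The clause (NOT x_33) is unit, so x_33 = false.
The clause (NOT x_43) is unit, so x_43 = false.
Branch on x_21: set x_21 = true.
The clause (NOT x_31) is unit, so x_31 = false.
The clause (x_32) is unit, so x_32 = true.
The clause (NOT x_41) is unit, so x_41 = false.
The clause (x_42) is unit, so x_42 = true.
That conflicts with the unit clause (NOT x_42).
That branch fails; take x_21 = false instead.
The clause (x_22) is unit, so x_22 = true.
The clause (NOT x_32) is unit, so x_32 = false.
The clause (x_31) is unit, so x_31 = true.
The clause (NOT x_41) is unit, so x_41 = false.
The clause (x_42) is unit, so x_42 = true.
That conflicts with the unit clause (NOT x_42).
Both values of x_21 lead to a conflict.
Both values of x_12 lead to a conflict.
That branch fails; take x_11 = true instead.
The clause (NOT x_21) is unit, so x_21 = false.
The clause (NOT x_31) is unit, so x_31 = false.
The clause (NOT x_41) is unit, so x_41 = false.
Branch on x_22: set x_22 = true.
The clause (NOT x_12) is unit, so x_12 = false.
The clause (NOT x_32) is unit, so x_32 = false.
The clause (x_33) is unit, so x_33 = true.
The clause (NOT x_42) is unit, so x_42 = false.
The clause (x_43) is unit, so x_43 = true.
That conflicts with the unit clause (NOT x_43).
That branch fails; take x_22 = false instead.
The clause (x_23) is unit, so x_23 = true.
The clause (NOT x_13) is unit, so x_13 = false.
The clause (NOT x_33) is unit, so x_33 = false.
The clause (x_32) is unit, so x_32 = true.
The clause (NOT x_12) is unit, so x_12 = false.
The clause (NOT x_42) is unit, so x_42 = false.
The clause (x_43) is unit, so x_43 = true.
That conflicts with the unit clause (NOT x_43).
Both values of x_22 lead to a conflict.
Both values of x_11 lead to a conflict.
No assignment satisfies every clause.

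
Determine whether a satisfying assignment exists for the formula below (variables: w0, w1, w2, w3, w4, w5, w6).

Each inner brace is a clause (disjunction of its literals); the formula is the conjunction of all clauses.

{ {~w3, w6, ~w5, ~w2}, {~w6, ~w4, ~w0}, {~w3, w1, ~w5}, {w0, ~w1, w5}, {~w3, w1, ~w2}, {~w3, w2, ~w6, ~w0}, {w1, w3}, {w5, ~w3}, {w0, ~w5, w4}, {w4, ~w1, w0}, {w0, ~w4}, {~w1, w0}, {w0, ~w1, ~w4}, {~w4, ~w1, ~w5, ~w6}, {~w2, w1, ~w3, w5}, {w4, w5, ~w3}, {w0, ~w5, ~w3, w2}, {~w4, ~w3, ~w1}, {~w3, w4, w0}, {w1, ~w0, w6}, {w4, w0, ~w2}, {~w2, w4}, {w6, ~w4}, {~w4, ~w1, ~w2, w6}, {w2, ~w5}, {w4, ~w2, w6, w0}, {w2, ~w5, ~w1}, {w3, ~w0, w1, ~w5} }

Yes, satisfiable

Branch on w1: set w1 = 1.
From the singleton clause (w0), w0 = 1.
Branch on w6: set w6 = 0.
From the singleton clause (~w4), w4 = 0.
From the singleton clause (~w2), w2 = 0.
From the singleton clause (~w5), w5 = 0.
From the singleton clause (~w3), w3 = 0.
This assignment satisfies each clause.
A satisfying assignment: w0 ↦ 1,  w1 ↦ 1,  w2 ↦ 0,  w3 ↦ 0,  w4 ↦ 0,  w5 ↦ 0,  w6 ↦ 0.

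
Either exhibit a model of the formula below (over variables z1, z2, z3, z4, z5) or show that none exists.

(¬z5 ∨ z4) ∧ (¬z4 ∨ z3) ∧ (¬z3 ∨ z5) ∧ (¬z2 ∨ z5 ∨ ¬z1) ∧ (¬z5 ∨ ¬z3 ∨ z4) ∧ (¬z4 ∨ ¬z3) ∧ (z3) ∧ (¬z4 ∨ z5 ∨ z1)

UNSATISFIABLE

From the singleton clause (z3), z3 = True.
From the singleton clause (z5), z5 = True.
From the singleton clause (z4), z4 = True.
Now (¬z4) is unsatisfied and unit — conflict.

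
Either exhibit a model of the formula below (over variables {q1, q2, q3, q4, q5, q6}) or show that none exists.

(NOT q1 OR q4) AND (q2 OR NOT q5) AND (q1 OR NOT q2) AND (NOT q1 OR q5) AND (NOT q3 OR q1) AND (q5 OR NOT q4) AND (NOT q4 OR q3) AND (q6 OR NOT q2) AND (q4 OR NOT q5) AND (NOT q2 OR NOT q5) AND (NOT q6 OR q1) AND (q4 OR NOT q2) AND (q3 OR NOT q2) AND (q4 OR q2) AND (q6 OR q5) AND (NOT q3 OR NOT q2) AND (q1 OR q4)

Try q1 = false.
The clause (NOT q2) is unit, so q2 = false.
The clause (NOT q5) is unit, so q5 = false.
The clause (NOT q3) is unit, so q3 = false.
The clause (NOT q4) is unit, so q4 = false.
Now (q4) is unsatisfied and unit — conflict.
That branch fails; take q1 = true instead.
The clause (q4) is unit, so q4 = true.
The clause (q5) is unit, so q5 = true.
The clause (q2) is unit, so q2 = true.
Now (NOT q2) is unsatisfied and unit — conflict.
Neither q1 = true nor q1 = false works.

UNSATISFIABLE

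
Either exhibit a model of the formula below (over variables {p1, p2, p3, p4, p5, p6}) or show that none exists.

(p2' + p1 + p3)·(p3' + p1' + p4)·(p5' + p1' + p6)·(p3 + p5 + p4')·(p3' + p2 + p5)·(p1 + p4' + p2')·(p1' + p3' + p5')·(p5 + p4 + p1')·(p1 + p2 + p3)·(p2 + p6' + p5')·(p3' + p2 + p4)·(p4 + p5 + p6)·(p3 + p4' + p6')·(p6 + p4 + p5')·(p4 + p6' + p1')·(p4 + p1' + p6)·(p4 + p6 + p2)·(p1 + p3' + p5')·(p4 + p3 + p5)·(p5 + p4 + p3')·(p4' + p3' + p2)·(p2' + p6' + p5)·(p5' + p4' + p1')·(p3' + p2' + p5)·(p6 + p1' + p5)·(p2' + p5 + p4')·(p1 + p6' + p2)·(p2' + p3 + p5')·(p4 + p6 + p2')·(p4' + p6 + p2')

Case p2 = 0:
Case p3 = 0:
From the singleton clause (p1), p1 = 1.
Case p5 = 0:
From the singleton clause (p4'), p4 = 0.
That conflicts with the unit clause (p4).
That branch fails; take p5 = 1 instead.
From the singleton clause (p6), p6 = 1.
That conflicts with the unit clause (p6').
Both values of p5 lead to a conflict.
That branch fails; take p3 = 1 instead.
From the singleton clause (p5), p5 = 1.
From the singleton clause (p1'), p1 = 0.
That conflicts with the unit clause (p1).
Both values of p3 lead to a conflict.
That branch fails; take p2 = 1 instead.
Case p1 = 1:
Case p3 = 0:
From the singleton clause (p5'), p5 = 0.
From the singleton clause (p4'), p4 = 0.
That conflicts with the unit clause (p4).
That branch fails; take p3 = 1 instead.
From the singleton clause (p4), p4 = 1.
From the singleton clause (p5'), p5 = 0.
That conflicts with the unit clause (p5).
Both values of p3 lead to a conflict.
That branch fails; take p1 = 0 instead.
From the singleton clause (p3), p3 = 1.
From the singleton clause (p4'), p4 = 0.
From the singleton clause (p5'), p5 = 0.
That conflicts with the unit clause (p5).
Both values of p1 lead to a conflict.
Both values of p2 lead to a conflict.

UNSATISFIABLE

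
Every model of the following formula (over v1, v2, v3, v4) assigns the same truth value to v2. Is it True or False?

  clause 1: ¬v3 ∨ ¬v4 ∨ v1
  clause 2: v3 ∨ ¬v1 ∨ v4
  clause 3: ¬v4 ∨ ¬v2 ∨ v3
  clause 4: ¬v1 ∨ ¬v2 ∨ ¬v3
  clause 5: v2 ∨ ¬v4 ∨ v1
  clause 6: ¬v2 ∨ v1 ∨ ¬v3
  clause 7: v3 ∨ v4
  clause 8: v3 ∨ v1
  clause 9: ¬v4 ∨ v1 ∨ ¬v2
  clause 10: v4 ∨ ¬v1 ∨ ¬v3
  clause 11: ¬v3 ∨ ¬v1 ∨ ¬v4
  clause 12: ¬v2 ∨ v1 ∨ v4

Suppose v2 = True.
Case v4 = False:
(v3) alone gives v3 = True.
(¬v1) alone gives v1 = False.
That conflicts with the unit clause (v1).
Backtrack on v4: now try v4 = True.
(v3) alone gives v3 = True.
(v1) alone gives v1 = True.
That conflicts with the unit clause (¬v1).
Both values of v4 lead to a conflict.
So every satisfying assignment has v2 = False.

False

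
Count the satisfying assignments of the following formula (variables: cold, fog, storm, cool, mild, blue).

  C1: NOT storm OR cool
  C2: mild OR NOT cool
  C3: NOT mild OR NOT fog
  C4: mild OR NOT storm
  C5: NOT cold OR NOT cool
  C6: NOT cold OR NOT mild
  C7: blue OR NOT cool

12

There are 2^6 = 64 truth assignments over (cold, fog, storm, cool, mild, blue).
Split on fog. With fog = true, the clauses containing fog are satisfied and NOT fog drops from the rest; 4 of the 2^5 = 32 assignments to the other variables satisfy what remains.
With fog = false, by the same count on the reduced clause set, 8 assignments work.
(One model: cold=F, fog=F, storm=F, cool=F, mild=F, blue=F.)
Total: 4 + 8 = 12.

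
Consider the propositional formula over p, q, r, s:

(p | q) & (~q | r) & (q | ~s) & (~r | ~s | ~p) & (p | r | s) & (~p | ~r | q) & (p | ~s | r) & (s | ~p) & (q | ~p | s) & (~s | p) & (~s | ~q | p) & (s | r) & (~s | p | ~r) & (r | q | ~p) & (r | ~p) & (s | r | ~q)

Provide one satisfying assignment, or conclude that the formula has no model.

p ↦ 0, q ↦ 1, r ↦ 1, s ↦ 0

Try p = 0.
Unit clause (q) forces q = 1.
Unit clause (r) forces r = 1.
Unit clause (~s) forces s = 0.
Every clause now holds.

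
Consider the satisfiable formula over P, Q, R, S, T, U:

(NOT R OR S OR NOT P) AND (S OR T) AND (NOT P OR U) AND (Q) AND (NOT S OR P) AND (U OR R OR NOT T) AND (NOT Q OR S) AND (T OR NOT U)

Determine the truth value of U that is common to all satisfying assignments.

True

Suppose U = false.
Unit clause (NOT P) forces P = false.
Unit clause (Q) forces Q = true.
Unit clause (NOT S) forces S = false.
But (S) is also a unit clause — contradiction.
So every satisfying assignment has U = True.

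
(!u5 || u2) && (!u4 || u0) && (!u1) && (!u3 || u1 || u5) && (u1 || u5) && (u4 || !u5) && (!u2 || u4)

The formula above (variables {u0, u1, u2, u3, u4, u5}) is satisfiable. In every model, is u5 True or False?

Suppose u5 = false.
(!u1) alone gives u1 = false.
Now (u1) is unsatisfied and unit — conflict.
So every satisfying assignment has u5 = True.

True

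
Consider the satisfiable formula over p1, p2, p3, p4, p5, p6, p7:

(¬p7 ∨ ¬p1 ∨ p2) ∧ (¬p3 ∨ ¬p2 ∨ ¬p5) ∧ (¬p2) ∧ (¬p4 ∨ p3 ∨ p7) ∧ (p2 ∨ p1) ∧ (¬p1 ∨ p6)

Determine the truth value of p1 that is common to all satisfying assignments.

True

Suppose p1 = False.
The clause (¬p2) is unit, so p2 = False.
That conflicts with the unit clause (p2).
So every satisfying assignment has p1 = True.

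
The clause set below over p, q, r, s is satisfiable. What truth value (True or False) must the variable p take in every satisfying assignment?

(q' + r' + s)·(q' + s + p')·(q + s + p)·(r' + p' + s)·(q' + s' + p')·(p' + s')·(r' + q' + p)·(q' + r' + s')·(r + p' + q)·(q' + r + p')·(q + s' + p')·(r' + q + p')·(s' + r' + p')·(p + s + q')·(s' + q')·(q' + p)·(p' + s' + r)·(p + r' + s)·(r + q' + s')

False

Suppose p = 1.
(s') alone gives s = 0.
(q') alone gives q = 0.
(r') alone gives r = 0.
That conflicts with the unit clause (r).
So every satisfying assignment has p = False.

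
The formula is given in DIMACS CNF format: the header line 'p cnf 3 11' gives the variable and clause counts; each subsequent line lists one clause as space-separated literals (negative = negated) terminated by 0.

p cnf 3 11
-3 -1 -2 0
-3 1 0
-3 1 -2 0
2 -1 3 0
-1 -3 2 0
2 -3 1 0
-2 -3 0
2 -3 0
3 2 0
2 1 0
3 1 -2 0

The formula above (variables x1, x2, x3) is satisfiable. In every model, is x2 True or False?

True

Suppose x2 = False.
The clause (¬x3) is unit, so x3 = False.
Now (x3) is unsatisfied and unit — conflict.
So every satisfying assignment has x2 = True.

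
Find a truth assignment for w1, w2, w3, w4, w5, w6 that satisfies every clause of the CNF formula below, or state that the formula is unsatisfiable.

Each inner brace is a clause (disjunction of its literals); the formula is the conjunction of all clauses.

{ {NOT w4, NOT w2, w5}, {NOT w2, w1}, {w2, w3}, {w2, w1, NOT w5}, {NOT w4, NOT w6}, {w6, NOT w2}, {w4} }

(w4) alone gives w4 = true.
(NOT w6) alone gives w6 = false.
(NOT w2) alone gives w2 = false.
(w3) alone gives w3 = true.
Branch on w1: set w1 = true.
Every clause is now satisfied; w5 is unconstrained.

w1=true; w2=false; w3=true; w4=true; w5=true; w6=false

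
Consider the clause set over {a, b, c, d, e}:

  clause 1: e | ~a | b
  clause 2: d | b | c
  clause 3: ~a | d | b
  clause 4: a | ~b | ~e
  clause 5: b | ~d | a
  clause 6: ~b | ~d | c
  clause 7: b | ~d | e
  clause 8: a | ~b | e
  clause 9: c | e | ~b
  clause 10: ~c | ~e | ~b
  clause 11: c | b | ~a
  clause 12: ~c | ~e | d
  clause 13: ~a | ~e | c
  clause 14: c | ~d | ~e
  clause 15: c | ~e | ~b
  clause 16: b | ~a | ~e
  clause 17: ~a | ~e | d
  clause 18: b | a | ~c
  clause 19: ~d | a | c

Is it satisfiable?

Yes, satisfiable

Case e = 0:
Case a = 1:
Unit clause (b) forces b = 1.
Unit clause (c) forces c = 1.
Every clause is now satisfied; d is unconstrained.
A satisfying assignment: a: 1, b: 1, c: 1, d: 1, e: 0.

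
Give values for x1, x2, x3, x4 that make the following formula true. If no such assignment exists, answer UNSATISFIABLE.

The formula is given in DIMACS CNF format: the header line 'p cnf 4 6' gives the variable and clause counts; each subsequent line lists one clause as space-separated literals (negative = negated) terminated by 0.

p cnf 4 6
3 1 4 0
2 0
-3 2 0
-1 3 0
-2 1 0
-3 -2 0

(x2) alone gives x2 = True.
(x1) alone gives x1 = True.
(x3) alone gives x3 = True.
Now (¬x3) is unsatisfied and unit — conflict.

UNSATISFIABLE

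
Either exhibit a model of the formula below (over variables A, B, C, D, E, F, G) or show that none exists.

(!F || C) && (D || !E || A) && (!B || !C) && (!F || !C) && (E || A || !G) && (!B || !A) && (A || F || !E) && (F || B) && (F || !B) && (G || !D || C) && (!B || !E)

Branch on F: set F = false.
Unit clause (B) forces B = true.
That conflicts with the unit clause (!B).
Backtrack on F: now try F = true.
Unit clause (C) forces C = true.
That conflicts with the unit clause (!C).
Either choice for F ends in contradiction.

UNSATISFIABLE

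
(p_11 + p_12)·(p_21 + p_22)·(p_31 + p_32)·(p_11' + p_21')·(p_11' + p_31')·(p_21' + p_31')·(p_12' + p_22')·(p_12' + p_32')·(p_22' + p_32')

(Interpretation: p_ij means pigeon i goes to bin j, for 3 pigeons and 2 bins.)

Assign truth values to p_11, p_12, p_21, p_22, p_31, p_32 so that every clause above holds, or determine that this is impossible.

Suppose p_11 = 1.
Unit clause (p_21') forces p_21 = 0.
Unit clause (p_22) forces p_22 = 1.
Unit clause (p_31') forces p_31 = 0.
Unit clause (p_32) forces p_32 = 1.
Now (p_32') is unsatisfied and unit — conflict.
So p_11 must be the other value — set p_11 = 0.
Unit clause (p_12) forces p_12 = 1.
Unit clause (p_22') forces p_22 = 0.
Unit clause (p_21) forces p_21 = 1.
Unit clause (p_31') forces p_31 = 0.
Unit clause (p_32) forces p_32 = 1.
Now (p_32') is unsatisfied and unit — conflict.
Both values of p_11 lead to a conflict.

UNSATISFIABLE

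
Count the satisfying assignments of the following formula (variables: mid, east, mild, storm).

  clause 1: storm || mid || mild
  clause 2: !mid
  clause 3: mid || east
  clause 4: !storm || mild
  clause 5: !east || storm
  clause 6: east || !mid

There are 2^4 = 16 truth assignments over (mid, east, mild, storm).
Check each against the 6 clauses (columns in the order mid, east, mild, storm):
  F F F F  ✗ fails (storm || mid || mild)
  F F F T  ✗ fails (mid || east)
  F F T F  ✗ fails (mid || east)
  F F T T  ✗ fails (mid || east)
  F T F F  ✗ fails (storm || mid || mild)
  F T F T  ✗ fails (!storm || mild)
  F T T F  ✗ fails (!east || storm)
  F T T T  ✓ satisfies all
  T F F F  ✗ fails (!mid)
  T F F T  ✗ fails (!mid)
  T F T F  ✗ fails (!mid)
  T F T T  ✗ fails (!mid)
  T T F F  ✗ fails (!mid)
  T T F T  ✗ fails (!mid)
  T T T F  ✗ fails (!mid)
  T T T T  ✗ fails (!mid)
1 of the 16 rows is a model.

1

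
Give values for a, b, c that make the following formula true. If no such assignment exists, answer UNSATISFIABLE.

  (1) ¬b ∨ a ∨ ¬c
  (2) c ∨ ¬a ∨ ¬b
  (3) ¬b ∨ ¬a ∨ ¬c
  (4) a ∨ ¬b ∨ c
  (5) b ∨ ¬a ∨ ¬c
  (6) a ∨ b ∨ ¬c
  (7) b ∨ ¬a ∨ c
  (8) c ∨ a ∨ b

Suppose b = False.
Suppose a = False.
The clause (¬c) is unit, so c = False.
Now (c) is unsatisfied and unit — conflict.
That branch fails; take a = True instead.
The clause (¬c) is unit, so c = False.
Now (c) is unsatisfied and unit — conflict.
Either choice for a ends in contradiction.
That branch fails; take b = True instead.
Suppose a = True.
The clause (c) is unit, so c = True.
Now (¬c) is unsatisfied and unit — conflict.
That branch fails; take a = False instead.
The clause (¬c) is unit, so c = False.
Now (c) is unsatisfied and unit — conflict.
Either choice for a ends in contradiction.
Either choice for b ends in contradiction.

UNSATISFIABLE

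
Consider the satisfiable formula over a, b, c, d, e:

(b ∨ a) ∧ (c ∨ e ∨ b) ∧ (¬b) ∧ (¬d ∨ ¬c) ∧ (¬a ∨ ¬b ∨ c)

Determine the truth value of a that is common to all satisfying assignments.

True

Suppose a = False.
Unit clause (b) forces b = True.
That conflicts with the unit clause (¬b).
So every satisfying assignment has a = True.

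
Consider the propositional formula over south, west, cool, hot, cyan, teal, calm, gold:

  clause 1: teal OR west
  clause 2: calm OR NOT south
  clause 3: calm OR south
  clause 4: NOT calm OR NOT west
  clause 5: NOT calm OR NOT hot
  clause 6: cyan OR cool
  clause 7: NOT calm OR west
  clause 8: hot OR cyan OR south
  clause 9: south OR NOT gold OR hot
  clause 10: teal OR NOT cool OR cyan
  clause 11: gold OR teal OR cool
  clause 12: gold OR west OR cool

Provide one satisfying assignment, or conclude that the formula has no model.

Try teal = true.
Try calm = true.
From the singleton clause (NOT west), west = false.
That conflicts with the unit clause (west).
That branch fails; take calm = false instead.
From the singleton clause (NOT south), south = false.
That conflicts with the unit clause (south).
Neither calm = true nor calm = false works.
That branch fails; take teal = false instead.
From the singleton clause (west), west = true.
From the singleton clause (NOT calm), calm = false.
From the singleton clause (NOT south), south = false.
That conflicts with the unit clause (south).
Neither teal = true nor teal = false works.

UNSATISFIABLE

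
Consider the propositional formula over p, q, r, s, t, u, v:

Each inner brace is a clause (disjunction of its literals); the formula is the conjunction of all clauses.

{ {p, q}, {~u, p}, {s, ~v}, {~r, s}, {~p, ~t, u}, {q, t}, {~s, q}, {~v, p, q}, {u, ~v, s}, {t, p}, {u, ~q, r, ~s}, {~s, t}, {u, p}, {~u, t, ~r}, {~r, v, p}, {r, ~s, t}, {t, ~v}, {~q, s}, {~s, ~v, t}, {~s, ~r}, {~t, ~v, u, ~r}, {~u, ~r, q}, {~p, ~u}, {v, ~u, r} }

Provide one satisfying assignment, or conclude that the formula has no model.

UNSATISFIABLE

Try p = 1.
From the singleton clause (~u), u = 0.
From the singleton clause (~t), t = 0.
From the singleton clause (q), q = 1.
From the singleton clause (~s), s = 0.
But (s) is also a unit clause — contradiction.
Backtrack on p: now try p = 0.
From the singleton clause (q), q = 1.
From the singleton clause (~u), u = 0.
But (u) is also a unit clause — contradiction.
Neither p = 1 nor p = 0 works.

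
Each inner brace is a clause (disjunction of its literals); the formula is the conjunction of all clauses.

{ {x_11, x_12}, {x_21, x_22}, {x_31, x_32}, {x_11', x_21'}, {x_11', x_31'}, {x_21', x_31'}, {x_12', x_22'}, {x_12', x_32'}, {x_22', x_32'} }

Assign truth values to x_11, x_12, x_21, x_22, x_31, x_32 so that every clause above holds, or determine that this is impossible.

Suppose x_11 = 1.
From the singleton clause (x_21'), x_21 = 0.
From the singleton clause (x_22), x_22 = 1.
From the singleton clause (x_31'), x_31 = 0.
From the singleton clause (x_32), x_32 = 1.
That conflicts with the unit clause (x_32').
Backtrack on x_11: now try x_11 = 0.
From the singleton clause (x_12), x_12 = 1.
From the singleton clause (x_22'), x_22 = 0.
From the singleton clause (x_21), x_21 = 1.
From the singleton clause (x_31'), x_31 = 0.
From the singleton clause (x_32), x_32 = 1.
That conflicts with the unit clause (x_32').
Both values of x_11 lead to a conflict.

UNSATISFIABLE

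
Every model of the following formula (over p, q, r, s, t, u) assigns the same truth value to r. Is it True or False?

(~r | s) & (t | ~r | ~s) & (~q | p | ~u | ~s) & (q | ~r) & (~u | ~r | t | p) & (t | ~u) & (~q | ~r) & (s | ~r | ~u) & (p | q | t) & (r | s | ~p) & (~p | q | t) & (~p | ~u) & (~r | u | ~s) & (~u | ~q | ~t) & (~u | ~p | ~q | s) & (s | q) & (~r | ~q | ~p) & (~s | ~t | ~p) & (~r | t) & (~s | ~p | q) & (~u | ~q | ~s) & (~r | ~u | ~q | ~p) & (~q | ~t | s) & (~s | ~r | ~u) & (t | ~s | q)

Suppose r = 1.
The clause (s) is unit, so s = 1.
The clause (t) is unit, so t = 1.
The clause (q) is unit, so q = 1.
Now (~q) is unsatisfied and unit — conflict.
So every satisfying assignment has r = False.

False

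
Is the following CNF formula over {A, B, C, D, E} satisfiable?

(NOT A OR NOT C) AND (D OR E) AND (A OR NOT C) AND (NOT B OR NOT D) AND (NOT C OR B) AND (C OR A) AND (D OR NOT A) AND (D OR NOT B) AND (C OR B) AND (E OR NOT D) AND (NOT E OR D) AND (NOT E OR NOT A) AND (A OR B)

No, unsatisfiable

Case A = false:
From the singleton clause (NOT C), C = false.
But (C) is also a unit clause — contradiction.
That branch fails; take A = true instead.
From the singleton clause (NOT C), C = false.
From the singleton clause (D), D = true.
From the singleton clause (NOT B), B = false.
But (B) is also a unit clause — contradiction.
Both values of A lead to a conflict.
No assignment satisfies every clause.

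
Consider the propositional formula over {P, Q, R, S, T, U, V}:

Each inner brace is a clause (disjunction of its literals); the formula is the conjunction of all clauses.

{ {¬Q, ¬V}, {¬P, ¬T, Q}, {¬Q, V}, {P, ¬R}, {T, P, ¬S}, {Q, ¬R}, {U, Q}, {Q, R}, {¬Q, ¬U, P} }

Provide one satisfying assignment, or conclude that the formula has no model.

Suppose Q = False.
The clause (¬R) is unit, so R = False.
Now (R) is unsatisfied and unit — conflict.
Undo Q and try Q = True.
The clause (¬V) is unit, so V = False.
Now (V) is unsatisfied and unit — conflict.
Either choice for Q ends in contradiction.

UNSATISFIABLE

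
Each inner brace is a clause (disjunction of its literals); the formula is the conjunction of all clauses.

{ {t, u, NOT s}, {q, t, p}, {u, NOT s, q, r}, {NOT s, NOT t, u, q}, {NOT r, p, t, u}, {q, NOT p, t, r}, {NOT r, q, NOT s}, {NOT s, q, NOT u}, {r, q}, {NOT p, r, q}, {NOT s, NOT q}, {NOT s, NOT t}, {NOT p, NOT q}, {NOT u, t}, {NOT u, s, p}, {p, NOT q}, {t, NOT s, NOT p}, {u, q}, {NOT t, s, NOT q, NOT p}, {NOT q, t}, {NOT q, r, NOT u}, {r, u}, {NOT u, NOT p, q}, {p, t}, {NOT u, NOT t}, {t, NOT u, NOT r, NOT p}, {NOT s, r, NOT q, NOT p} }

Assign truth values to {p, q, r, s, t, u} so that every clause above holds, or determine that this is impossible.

Try r = true.
Try q = true.
From the singleton clause (NOT s), s = false.
From the singleton clause (NOT p), p = false.
But (p) is also a unit clause — contradiction.
Undo q and try q = false.
From the singleton clause (NOT s), s = false.
From the singleton clause (u), u = true.
From the singleton clause (t), t = true.
But (NOT t) is also a unit clause — contradiction.
Neither q = true nor q = false works.
Undo r and try r = false.
From the singleton clause (q), q = true.
From the singleton clause (NOT s), s = false.
From the singleton clause (NOT p), p = false.
But (p) is also a unit clause — contradiction.
Neither r = true nor r = false works.

UNSATISFIABLE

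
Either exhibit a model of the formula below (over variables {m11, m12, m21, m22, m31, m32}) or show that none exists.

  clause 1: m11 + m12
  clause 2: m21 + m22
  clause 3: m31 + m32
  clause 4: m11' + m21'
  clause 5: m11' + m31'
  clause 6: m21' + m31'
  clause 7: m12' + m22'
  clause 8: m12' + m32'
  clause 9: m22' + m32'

UNSATISFIABLE

Case m11 = 1:
The clause (m21') is unit, so m21 = 0.
The clause (m22) is unit, so m22 = 1.
The clause (m31') is unit, so m31 = 0.
The clause (m32) is unit, so m32 = 1.
That conflicts with the unit clause (m32').
So m11 must be the other value — set m11 = 0.
The clause (m12) is unit, so m12 = 1.
The clause (m22') is unit, so m22 = 0.
The clause (m21) is unit, so m21 = 1.
The clause (m31') is unit, so m31 = 0.
The clause (m32) is unit, so m32 = 1.
That conflicts with the unit clause (m32').
Both values of m11 lead to a conflict.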